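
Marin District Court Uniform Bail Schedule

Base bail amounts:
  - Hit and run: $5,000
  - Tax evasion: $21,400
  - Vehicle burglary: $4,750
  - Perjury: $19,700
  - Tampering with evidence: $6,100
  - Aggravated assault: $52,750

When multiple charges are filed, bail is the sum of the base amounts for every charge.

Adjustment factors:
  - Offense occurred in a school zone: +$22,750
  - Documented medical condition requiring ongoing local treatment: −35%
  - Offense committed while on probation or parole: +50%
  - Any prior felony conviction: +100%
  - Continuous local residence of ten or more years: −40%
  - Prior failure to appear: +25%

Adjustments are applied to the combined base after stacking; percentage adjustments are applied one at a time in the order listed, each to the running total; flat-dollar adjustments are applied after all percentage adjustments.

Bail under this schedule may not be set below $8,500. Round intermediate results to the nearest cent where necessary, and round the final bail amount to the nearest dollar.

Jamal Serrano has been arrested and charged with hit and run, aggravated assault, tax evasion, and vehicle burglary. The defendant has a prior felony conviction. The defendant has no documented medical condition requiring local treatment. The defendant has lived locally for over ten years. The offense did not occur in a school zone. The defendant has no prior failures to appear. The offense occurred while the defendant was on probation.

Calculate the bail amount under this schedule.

$151,020

Base amounts from the schedule: hit and run $5,000; aggravated assault $52,750; tax evasion $21,400; vehicle burglary $4,750.
Stacking rule: sum of all bases. $5,000 + $52,750 + $21,400 + $4,750 = $83,900.
Offense committed while on probation or parole (+50%): $83,900 × 1.5 = $125,850.
Any prior felony conviction (+100%): $125,850 × 2 = $251,700.
Continuous local residence of ten or more years (−40%): $251,700 × 0.6 = $151,020.
$151,020 is at or above the $8,500 minimum.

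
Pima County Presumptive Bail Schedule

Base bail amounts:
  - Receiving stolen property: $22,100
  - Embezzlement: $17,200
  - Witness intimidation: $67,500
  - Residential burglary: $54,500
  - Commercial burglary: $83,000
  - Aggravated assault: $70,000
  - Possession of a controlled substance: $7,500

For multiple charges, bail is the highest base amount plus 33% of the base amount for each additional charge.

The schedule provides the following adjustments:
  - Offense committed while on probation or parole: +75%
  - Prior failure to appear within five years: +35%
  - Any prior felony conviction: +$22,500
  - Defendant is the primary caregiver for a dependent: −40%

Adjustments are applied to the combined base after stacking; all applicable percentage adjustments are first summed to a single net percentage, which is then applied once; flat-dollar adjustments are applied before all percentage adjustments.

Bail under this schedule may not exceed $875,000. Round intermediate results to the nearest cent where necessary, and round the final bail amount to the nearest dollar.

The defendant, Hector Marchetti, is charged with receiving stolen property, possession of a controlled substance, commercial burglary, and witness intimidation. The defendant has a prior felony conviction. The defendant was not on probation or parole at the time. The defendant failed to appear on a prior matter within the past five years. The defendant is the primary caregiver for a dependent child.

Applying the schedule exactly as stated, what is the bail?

Base amounts from the schedule: receiving stolen property $22,100; possession of a controlled substance $7,500; commercial burglary $83,000; witness intimidation $67,500.
Stacking rule: highest base plus 33% of each additional charge. Highest is commercial burglary at $83,000. Additional: $22,100 × 33% = $7,293; $7,500 × 33% = $2,475; $67,500 × 33% = $22,275. Combined base = $83,000 + $32,043 = $115,043.
Any prior felony conviction (+$22,500 flat): $115,043 + $22,500 = $137,543.
Net percentage adjustment: +35% −40% = −5%. $137,543 × 0.95 = $130,665.85.
$130,665.85 is within the $875,000 maximum.
Rounded to the nearest dollar: $130,666.

$130,666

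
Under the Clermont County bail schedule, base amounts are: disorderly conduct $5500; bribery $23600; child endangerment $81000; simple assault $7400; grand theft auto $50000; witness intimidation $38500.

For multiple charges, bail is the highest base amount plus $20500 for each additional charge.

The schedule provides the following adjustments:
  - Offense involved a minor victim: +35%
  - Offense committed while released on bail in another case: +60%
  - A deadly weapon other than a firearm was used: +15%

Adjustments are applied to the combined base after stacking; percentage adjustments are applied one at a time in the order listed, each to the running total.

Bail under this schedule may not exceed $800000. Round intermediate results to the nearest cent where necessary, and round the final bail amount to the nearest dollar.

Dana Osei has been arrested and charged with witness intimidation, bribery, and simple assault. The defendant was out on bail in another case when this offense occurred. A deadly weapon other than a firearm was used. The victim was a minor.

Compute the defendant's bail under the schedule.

Base amounts from the schedule: witness intimidation $38500; bribery $23600; simple assault $7400.
Stacking rule: highest base plus $20500 per additional charge. Highest is witness intimidation at $38500; 2 additional charges → +$41000. Combined base = $79500.
Offense involved a minor victim (+35%): $79500 × 1.35 = $107325.
Offense committed while released on bail in another case (+60%): $107325 × 1.6 = $171720.
A deadly weapon other than a firearm was used (+15%): $171720 × 1.15 = $197478.
$197478 is within the $800000 maximum.

$197478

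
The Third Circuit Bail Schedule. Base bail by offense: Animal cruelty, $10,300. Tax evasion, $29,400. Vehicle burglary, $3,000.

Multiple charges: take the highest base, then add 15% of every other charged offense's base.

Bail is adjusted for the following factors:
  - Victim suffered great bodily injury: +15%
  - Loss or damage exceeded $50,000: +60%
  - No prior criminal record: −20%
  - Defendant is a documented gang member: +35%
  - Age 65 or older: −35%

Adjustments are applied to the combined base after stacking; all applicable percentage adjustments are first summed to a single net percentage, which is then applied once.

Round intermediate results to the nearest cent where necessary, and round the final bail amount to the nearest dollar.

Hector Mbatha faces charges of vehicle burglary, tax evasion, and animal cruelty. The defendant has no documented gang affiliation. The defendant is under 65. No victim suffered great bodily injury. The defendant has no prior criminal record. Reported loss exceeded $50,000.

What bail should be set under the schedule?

$43,953

Base amounts from the schedule: vehicle burglary $3,000; tax evasion $29,400; animal cruelty $10,300.
Stacking rule: highest base plus 15% of each additional charge. Highest is tax evasion at $29,400. Additional: $3,000 × 15% = $450; $10,300 × 15% = $1,545. Combined base = $29,400 + $1,995 = $31,395.
Net percentage adjustment: +60% −20% = +40%. $31,395 × 1.4 = $43,953.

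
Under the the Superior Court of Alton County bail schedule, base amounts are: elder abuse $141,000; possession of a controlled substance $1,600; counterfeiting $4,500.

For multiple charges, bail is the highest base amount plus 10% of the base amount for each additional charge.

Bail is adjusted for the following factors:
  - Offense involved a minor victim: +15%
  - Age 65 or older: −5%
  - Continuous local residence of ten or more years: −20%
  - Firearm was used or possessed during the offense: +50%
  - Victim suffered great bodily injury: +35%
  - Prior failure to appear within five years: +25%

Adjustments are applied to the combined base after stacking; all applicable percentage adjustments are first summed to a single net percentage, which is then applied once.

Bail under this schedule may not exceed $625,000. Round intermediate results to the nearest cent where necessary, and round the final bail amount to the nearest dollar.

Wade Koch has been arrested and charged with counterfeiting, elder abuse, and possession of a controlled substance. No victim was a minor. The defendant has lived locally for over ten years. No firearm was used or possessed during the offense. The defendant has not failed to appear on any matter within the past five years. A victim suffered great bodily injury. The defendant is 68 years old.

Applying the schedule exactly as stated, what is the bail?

Base amounts from the schedule: counterfeiting $4,500; elder abuse $141,000; possession of a controlled substance $1,600.
Stacking rule: highest base plus 10% of each additional charge. Highest is elder abuse at $141,000. Additional: $4,500 × 10% = $450; $1,600 × 10% = $160. Combined base = $141,000 + $610 = $141,610.
Net percentage adjustment: −5% −20% +35% = +10%. $141,610 × 1.1 = $155,771.
$155,771 is within the $625,000 maximum.

$155,771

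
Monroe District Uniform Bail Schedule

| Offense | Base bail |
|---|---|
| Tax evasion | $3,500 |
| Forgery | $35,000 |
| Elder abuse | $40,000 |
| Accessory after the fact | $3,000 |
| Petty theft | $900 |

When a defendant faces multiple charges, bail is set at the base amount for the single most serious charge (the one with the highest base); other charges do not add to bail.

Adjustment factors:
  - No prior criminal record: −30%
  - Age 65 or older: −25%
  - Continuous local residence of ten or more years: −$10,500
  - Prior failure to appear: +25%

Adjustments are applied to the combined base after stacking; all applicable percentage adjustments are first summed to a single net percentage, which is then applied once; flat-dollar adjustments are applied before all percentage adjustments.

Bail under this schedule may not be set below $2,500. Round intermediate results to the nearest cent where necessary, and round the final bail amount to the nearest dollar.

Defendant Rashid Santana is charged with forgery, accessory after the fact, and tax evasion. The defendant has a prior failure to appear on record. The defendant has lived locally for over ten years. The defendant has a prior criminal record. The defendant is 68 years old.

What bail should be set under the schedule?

$24,500

Base amounts from the schedule: forgery $35,000; accessory after the fact $3,000; tax evasion $3,500.
Stacking rule: use the highest base only. Highest is forgery at $35,000. Combined base = $35,000.
Continuous local residence of ten or more years (−$10,500 flat): $35,000 − $10,500 = $24,500.
Net percentage adjustment: −25% +25% = +0%. $24,500 × 1 = $24,500.
$24,500 is at or above the $2,500 minimum.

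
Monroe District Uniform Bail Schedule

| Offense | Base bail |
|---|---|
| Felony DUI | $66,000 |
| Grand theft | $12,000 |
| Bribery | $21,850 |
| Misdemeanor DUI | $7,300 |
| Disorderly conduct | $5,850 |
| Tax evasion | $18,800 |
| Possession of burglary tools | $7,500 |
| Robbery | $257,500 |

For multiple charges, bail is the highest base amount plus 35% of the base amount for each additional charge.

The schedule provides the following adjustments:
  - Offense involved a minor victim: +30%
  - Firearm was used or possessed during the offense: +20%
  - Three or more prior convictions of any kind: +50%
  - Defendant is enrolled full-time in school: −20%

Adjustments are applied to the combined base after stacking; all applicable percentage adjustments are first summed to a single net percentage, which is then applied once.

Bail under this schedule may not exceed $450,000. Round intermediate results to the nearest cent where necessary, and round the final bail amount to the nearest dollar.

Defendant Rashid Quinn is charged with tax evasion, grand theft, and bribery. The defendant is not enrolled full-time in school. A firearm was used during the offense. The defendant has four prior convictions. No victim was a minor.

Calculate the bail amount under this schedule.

$55,471

Base amounts from the schedule: tax evasion $18,800; grand theft $12,000; bribery $21,850.
Stacking rule: highest base plus 35% of each additional charge. Highest is bribery at $21,850. Additional: $18,800 × 35% = $6,580; $12,000 × 35% = $4,200. Combined base = $21,850 + $10,780 = $32,630.
Net percentage adjustment: +20% +50% = +70%. $32,630 × 1.7 = $55,471.
$55,471 is within the $450,000 maximum.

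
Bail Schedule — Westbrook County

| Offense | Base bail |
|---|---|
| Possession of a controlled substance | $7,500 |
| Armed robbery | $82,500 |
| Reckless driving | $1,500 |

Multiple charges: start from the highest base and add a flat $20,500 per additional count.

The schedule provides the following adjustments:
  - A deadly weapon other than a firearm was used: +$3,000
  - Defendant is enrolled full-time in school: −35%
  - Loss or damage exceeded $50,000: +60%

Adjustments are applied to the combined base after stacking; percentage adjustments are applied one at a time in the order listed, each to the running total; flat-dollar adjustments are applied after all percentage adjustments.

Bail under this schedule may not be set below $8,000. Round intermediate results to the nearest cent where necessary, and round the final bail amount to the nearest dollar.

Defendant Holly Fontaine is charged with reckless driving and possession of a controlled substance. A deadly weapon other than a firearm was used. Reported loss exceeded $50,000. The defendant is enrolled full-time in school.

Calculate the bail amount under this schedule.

Base amounts from the schedule: reckless driving $1,500; possession of a controlled substance $7,500.
Stacking rule: highest base plus $20,500 per additional charge. Highest is possession of a controlled substance at $7,500; 1 additional charge → +$20,500. Combined base = $28,000.
Defendant is enrolled full-time in school (−35%): $28,000 × 0.65 = $18,200.
Loss or damage exceeded $50,000 (+60%): $18,200 × 1.6 = $29,120.
A deadly weapon other than a firearm was used (+$3,000 flat): $29,120 + $3,000 = $32,120.
$32,120 is at or above the $8,000 minimum.

$32,120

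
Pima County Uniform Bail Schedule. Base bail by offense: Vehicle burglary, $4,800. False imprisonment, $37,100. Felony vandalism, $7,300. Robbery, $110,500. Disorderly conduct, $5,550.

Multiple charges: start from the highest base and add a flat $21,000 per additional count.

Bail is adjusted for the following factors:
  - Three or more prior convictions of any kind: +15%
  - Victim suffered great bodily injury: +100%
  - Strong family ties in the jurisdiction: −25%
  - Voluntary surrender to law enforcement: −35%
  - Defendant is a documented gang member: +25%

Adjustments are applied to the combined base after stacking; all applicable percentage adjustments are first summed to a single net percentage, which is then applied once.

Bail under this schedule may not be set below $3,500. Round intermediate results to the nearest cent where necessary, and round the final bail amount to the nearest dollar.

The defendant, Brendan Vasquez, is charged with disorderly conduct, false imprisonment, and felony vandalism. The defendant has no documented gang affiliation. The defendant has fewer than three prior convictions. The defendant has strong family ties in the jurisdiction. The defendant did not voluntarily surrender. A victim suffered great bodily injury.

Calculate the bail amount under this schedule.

$138,425

Base amounts from the schedule: disorderly conduct $5,550; false imprisonment $37,100; felony vandalism $7,300.
Stacking rule: highest base plus $21,000 per additional charge. Highest is false imprisonment at $37,100; 2 additional charges → +$42,000. Combined base = $79,100.
Net percentage adjustment: +100% −25% = +75%. $79,100 × 1.75 = $138,425.
$138,425 is at or above the $3,500 minimum.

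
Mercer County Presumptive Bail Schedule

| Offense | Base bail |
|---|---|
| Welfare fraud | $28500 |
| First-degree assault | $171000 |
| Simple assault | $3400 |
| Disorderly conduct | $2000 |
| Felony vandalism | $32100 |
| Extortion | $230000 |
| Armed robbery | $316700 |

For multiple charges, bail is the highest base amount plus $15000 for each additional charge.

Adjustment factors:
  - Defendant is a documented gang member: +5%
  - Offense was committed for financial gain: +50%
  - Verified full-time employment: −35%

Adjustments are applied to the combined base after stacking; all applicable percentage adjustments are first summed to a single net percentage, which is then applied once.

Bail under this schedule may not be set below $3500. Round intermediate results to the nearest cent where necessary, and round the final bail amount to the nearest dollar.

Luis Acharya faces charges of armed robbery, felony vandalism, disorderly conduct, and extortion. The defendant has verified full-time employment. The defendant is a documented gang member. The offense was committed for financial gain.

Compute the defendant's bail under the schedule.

Base amounts from the schedule: armed robbery $316700; felony vandalism $32100; disorderly conduct $2000; extortion $230000.
Stacking rule: highest base plus $15000 per additional charge. Highest is armed robbery at $316700; 3 additional charges → +$45000. Combined base = $361700.
Net percentage adjustment: +5% +50% −35% = +20%. $361700 × 1.2 = $434040.
$434040 is at or above the $3500 minimum.

$434040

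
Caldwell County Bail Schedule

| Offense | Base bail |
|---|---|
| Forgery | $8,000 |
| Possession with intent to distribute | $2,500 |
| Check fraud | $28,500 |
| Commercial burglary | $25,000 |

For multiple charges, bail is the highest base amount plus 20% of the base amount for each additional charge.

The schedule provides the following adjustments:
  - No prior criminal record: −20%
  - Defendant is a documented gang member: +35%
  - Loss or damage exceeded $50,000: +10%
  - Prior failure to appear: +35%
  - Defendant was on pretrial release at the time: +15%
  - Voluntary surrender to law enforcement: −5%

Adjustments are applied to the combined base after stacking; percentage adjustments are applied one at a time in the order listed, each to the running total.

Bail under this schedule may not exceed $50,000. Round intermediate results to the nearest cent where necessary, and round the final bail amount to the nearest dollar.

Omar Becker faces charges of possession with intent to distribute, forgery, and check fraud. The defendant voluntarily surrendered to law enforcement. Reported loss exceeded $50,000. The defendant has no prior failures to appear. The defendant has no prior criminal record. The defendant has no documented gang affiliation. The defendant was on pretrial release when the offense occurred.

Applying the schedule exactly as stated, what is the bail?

Base amounts from the schedule: possession with intent to distribute $2,500; forgery $8,000; check fraud $28,500.
Stacking rule: highest base plus 20% of each additional charge. Highest is check fraud at $28,500. Additional: $2,500 × 20% = $500; $8,000 × 20% = $1,600. Combined base = $28,500 + $2,100 = $30,600.
No prior criminal record (−20%): $30,600 × 0.8 = $24,480.
Loss or damage exceeded $50,000 (+10%): $24,480 × 1.1 = $26,928.
Defendant was on pretrial release at the time (+15%): $26,928 × 1.15 = $30,967.20.
Voluntary surrender to law enforcement (−5%): $30,967.20 × 0.95 = $29,418.84.
$29,418.84 is within the $50,000 maximum.
Rounded to the nearest dollar: $29,419.

$29,419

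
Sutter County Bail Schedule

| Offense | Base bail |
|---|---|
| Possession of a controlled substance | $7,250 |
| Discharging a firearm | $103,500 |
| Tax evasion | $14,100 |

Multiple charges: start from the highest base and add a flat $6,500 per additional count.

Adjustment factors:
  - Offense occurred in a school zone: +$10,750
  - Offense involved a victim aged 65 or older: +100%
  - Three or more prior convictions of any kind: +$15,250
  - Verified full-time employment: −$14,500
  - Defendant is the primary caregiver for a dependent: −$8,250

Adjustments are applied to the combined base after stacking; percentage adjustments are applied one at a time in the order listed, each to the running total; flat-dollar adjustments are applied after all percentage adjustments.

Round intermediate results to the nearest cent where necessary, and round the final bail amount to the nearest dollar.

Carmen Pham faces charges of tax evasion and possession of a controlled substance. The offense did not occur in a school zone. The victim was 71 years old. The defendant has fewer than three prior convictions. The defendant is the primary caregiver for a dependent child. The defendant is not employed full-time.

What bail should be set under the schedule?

Base amounts from the schedule: tax evasion $14,100; possession of a controlled substance $7,250.
Stacking rule: highest base plus $6,500 per additional charge. Highest is tax evasion at $14,100; 1 additional charge → +$6,500. Combined base = $20,600.
Offense involved a victim aged 65 or older (+100%): $20,600 × 2 = $41,200.
Defendant is the primary caregiver for a dependent (−$8,250 flat): $41,200 − $8,250 = $32,950.

$32,950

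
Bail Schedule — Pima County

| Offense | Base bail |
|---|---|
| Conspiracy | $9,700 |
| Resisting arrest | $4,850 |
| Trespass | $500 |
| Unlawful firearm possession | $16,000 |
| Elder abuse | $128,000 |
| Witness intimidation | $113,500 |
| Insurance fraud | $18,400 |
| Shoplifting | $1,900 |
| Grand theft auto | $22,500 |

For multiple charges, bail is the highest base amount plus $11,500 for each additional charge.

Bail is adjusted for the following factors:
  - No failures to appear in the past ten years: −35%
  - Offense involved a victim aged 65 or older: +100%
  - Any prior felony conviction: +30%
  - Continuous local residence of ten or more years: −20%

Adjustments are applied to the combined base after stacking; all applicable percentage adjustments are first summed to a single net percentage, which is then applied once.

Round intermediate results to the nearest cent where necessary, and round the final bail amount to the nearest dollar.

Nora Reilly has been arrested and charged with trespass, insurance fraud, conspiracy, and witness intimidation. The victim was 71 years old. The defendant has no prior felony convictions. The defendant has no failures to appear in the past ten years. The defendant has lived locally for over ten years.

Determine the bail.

Base amounts from the schedule: trespass $500; insurance fraud $18,400; conspiracy $9,700; witness intimidation $113,500.
Stacking rule: highest base plus $11,500 per additional charge. Highest is witness intimidation at $113,500; 3 additional charges → +$34,500. Combined base = $148,000.
Net percentage adjustment: −35% +100% −20% = +45%. $148,000 × 1.45 = $214,600.

$214,600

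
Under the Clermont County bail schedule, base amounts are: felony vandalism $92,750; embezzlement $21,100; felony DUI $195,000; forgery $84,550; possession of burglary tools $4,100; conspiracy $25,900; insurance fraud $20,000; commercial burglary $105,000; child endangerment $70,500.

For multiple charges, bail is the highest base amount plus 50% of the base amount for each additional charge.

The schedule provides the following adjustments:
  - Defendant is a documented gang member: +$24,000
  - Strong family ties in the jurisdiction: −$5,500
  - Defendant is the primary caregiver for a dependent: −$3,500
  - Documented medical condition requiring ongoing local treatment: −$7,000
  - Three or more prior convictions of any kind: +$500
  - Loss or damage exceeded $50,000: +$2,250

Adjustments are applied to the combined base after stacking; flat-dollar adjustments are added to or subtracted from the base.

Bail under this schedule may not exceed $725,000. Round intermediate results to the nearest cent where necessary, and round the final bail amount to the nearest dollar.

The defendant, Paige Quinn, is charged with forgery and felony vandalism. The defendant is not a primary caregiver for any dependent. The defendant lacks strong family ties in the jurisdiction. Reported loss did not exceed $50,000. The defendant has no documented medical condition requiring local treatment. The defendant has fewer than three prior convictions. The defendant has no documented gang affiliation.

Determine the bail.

Base amounts from the schedule: forgery $84,550; felony vandalism $92,750.
Stacking rule: highest base plus 50% of each additional charge. Highest is felony vandalism at $92,750. Additional: $84,550 × 50% = $42,275. Combined base = $92,750 + $42,275 = $135,025.
No adjustment factors apply to this defendant.
$135,025 is within the $725,000 maximum.

$135,025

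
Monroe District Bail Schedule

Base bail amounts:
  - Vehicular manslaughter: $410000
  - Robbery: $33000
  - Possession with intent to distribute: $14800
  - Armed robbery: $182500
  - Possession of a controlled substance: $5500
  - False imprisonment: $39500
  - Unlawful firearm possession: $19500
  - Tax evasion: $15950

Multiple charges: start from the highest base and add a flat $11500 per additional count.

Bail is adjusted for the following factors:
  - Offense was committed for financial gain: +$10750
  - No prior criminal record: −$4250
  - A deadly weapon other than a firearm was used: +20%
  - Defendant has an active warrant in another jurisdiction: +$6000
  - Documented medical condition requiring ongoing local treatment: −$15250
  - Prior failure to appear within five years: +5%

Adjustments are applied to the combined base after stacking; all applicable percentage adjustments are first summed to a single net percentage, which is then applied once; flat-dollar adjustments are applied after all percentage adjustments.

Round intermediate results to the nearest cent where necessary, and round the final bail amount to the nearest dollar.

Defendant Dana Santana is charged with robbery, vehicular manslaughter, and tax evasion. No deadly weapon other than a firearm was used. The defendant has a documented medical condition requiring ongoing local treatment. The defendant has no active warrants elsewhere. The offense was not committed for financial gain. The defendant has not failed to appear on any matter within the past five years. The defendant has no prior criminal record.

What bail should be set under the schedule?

$413500

Base amounts from the schedule: robbery $33000; vehicular manslaughter $410000; tax evasion $15950.
Stacking rule: highest base plus $11500 per additional charge. Highest is vehicular manslaughter at $410000; 2 additional charges → +$23000. Combined base = $433000.
No prior criminal record (−$4250 flat): $433000 − $4250 = $428750.
Documented medical condition requiring ongoing local treatment (−$15250 flat): $428750 − $15250 = $413500.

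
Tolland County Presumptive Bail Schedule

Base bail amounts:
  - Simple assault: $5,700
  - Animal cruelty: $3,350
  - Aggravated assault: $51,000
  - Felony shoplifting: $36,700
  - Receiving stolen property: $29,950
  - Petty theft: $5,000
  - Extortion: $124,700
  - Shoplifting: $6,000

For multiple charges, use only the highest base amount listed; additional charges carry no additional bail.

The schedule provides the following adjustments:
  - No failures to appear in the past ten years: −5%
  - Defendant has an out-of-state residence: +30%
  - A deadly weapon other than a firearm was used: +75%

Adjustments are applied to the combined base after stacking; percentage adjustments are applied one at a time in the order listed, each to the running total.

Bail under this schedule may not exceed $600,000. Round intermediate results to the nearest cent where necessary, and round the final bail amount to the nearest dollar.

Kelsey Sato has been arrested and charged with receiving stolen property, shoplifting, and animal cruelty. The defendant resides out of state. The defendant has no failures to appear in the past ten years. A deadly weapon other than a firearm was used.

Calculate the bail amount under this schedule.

Base amounts from the schedule: receiving stolen property $29,950; shoplifting $6,000; animal cruelty $3,350.
Stacking rule: use the highest base only. Highest is receiving stolen property at $29,950. Combined base = $29,950.
No failures to appear in the past ten years (−5%): $29,950 × 0.95 = $28,452.50.
Defendant has an out-of-state residence (+30%): $28,452.50 × 1.3 = $36,988.25.
A deadly weapon other than a firearm was used (+75%): $36,988.25 × 1.75 = $64,729.44.
$64,729.44 is within the $600,000 maximum.
Rounded to the nearest dollar: $64,729.

$64,729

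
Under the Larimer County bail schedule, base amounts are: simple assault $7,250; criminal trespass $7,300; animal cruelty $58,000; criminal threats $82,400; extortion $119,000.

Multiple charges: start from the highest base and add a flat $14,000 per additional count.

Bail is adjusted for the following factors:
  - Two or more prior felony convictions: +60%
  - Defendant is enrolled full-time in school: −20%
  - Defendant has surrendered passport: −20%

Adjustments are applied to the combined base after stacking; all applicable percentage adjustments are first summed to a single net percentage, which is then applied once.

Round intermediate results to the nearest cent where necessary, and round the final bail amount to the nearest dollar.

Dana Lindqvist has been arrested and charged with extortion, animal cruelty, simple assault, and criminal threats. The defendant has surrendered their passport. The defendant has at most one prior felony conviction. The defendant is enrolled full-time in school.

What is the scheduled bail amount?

$96,600

Base amounts from the schedule: extortion $119,000; animal cruelty $58,000; simple assault $7,250; criminal threats $82,400.
Stacking rule: highest base plus $14,000 per additional charge. Highest is extortion at $119,000; 3 additional charges → +$42,000. Combined base = $161,000.
Net percentage adjustment: −20% −20% = −40%. $161,000 × 0.6 = $96,600.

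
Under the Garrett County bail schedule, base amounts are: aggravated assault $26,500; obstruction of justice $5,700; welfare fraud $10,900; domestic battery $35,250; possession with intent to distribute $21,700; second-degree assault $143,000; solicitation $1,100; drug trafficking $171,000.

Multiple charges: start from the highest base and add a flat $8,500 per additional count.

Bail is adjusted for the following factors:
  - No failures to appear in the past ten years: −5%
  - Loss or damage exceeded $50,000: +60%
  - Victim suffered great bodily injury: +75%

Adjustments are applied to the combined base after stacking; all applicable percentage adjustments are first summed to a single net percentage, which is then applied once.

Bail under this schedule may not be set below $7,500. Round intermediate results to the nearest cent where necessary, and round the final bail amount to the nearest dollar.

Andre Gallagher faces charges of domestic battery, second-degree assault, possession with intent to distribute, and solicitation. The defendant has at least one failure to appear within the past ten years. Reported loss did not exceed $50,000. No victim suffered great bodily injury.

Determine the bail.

Base amounts from the schedule: domestic battery $35,250; second-degree assault $143,000; possession with intent to distribute $21,700; solicitation $1,100.
Stacking rule: highest base plus $8,500 per additional charge. Highest is second-degree assault at $143,000; 3 additional charges → +$25,500. Combined base = $168,500.
No adjustment factors apply to this defendant.
$168,500 is at or above the $7,500 minimum.

$168,500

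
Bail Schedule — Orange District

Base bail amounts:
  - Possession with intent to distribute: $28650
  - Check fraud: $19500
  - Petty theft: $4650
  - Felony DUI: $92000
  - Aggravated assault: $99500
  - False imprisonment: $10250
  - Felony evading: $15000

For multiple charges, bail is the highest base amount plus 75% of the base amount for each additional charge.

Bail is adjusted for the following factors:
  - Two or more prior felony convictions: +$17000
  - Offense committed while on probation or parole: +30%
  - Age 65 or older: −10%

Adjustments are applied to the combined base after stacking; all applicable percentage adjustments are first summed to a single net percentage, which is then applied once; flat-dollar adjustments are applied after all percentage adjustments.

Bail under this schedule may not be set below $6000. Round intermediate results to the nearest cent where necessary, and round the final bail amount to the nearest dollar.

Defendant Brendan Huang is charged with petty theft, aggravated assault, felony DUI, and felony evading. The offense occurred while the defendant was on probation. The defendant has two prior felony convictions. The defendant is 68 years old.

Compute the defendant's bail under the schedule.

$236885

Base amounts from the schedule: petty theft $4650; aggravated assault $99500; felony DUI $92000; felony evading $15000.
Stacking rule: highest base plus 75% of each additional charge. Highest is aggravated assault at $99500. Additional: $4650 × 75% = $3487.50; $92000 × 75% = $69000; $15000 × 75% = $11250. Combined base = $99500 + $83737.50 = $183237.50.
Net percentage adjustment: +30% −10% = +20%. $183237.50 × 1.2 = $219885.
Two or more prior felony convictions (+$17000 flat): $219885 + $17000 = $236885.
$236885 is at or above the $6000 minimum.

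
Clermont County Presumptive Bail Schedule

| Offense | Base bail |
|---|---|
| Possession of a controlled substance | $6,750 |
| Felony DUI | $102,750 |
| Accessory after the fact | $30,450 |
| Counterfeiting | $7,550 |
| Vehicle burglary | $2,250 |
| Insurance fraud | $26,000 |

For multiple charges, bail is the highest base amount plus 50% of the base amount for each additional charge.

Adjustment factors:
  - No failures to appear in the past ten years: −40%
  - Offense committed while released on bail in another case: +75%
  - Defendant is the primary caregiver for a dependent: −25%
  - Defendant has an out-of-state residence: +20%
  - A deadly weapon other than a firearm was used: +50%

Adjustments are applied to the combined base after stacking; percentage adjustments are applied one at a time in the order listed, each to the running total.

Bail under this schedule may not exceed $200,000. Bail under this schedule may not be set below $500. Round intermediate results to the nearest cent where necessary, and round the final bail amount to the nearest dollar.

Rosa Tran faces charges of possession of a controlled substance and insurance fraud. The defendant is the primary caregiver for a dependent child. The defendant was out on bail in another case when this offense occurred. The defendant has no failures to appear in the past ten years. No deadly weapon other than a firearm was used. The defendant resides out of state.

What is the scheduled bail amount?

Base amounts from the schedule: possession of a controlled substance $6,750; insurance fraud $26,000.
Stacking rule: highest base plus 50% of each additional charge. Highest is insurance fraud at $26,000. Additional: $6,750 × 50% = $3,375. Combined base = $26,000 + $3,375 = $29,375.
No failures to appear in the past ten years (−40%): $29,375 × 0.6 = $17,625.
Offense committed while released on bail in another case (+75%): $17,625 × 1.75 = $30,843.75.
Defendant is the primary caregiver for a dependent (−25%): $30,843.75 × 0.75 = $23,132.81.
Defendant has an out-of-state residence (+20%): $23,132.81 × 1.2 = $27,759.37.
$27,759.37 is within the $200,000 maximum.
$27,759.37 is at or above the $500 minimum.
Rounded to the nearest dollar: $27,759.

$27,759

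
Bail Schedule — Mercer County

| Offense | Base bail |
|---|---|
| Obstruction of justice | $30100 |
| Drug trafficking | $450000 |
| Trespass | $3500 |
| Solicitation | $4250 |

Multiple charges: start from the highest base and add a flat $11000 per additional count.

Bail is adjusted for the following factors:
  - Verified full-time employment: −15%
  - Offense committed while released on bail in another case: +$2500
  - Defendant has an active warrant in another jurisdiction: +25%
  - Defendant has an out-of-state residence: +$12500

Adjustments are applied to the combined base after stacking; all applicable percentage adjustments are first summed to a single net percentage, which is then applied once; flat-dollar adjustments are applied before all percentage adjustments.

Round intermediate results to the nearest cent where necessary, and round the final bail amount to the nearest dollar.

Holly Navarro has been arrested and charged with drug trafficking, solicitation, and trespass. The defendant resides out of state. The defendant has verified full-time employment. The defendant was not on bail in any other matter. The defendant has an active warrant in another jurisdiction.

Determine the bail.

$532950

Base amounts from the schedule: drug trafficking $450000; solicitation $4250; trespass $3500.
Stacking rule: highest base plus $11000 per additional charge. Highest is drug trafficking at $450000; 2 additional charges → +$22000. Combined base = $472000.
Defendant has an out-of-state residence (+$12500 flat): $472000 + $12500 = $484500.
Net percentage adjustment: −15% +25% = +10%. $484500 × 1.1 = $532950.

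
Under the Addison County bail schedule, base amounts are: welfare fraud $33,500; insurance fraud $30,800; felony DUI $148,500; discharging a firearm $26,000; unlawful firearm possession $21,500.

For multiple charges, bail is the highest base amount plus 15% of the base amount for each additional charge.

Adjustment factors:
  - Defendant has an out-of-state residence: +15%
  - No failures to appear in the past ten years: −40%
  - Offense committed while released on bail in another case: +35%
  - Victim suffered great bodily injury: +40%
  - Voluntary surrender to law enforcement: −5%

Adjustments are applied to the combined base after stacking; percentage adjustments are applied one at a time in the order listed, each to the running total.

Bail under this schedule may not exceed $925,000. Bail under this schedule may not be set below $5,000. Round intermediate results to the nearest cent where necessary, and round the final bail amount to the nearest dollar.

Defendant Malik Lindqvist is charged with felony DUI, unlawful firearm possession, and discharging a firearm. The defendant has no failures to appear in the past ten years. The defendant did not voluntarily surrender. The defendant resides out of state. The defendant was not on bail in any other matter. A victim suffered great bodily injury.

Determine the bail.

$150,334

Base amounts from the schedule: felony DUI $148,500; unlawful firearm possession $21,500; discharging a firearm $26,000.
Stacking rule: highest base plus 15% of each additional charge. Highest is felony DUI at $148,500. Additional: $21,500 × 15% = $3,225; $26,000 × 15% = $3,900. Combined base = $148,500 + $7,125 = $155,625.
Defendant has an out-of-state residence (+15%): $155,625 × 1.15 = $178,968.75.
No failures to appear in the past ten years (−40%): $178,968.75 × 0.6 = $107,381.25.
Victim suffered great bodily injury (+40%): $107,381.25 × 1.4 = $150,333.75.
$150,333.75 is within the $925,000 maximum.
$150,333.75 is at or above the $5,000 minimum.
Rounded to the nearest dollar: $150,334.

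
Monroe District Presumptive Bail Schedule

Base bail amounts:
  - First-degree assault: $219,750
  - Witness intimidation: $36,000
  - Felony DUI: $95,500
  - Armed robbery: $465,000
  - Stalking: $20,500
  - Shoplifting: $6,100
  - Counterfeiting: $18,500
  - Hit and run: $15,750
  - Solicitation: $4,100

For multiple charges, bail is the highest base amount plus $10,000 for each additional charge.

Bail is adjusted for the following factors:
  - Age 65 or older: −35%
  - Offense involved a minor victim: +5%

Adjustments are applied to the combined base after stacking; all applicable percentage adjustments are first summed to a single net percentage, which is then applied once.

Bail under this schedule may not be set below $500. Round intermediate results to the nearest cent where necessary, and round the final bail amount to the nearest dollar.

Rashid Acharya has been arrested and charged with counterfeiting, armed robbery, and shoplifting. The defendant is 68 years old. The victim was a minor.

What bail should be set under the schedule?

$339,500

Base amounts from the schedule: counterfeiting $18,500; armed robbery $465,000; shoplifting $6,100.
Stacking rule: highest base plus $10,000 per additional charge. Highest is armed robbery at $465,000; 2 additional charges → +$20,000. Combined base = $485,000.
Net percentage adjustment: −35% +5% = −30%. $485,000 × 0.7 = $339,500.
$339,500 is at or above the $500 minimum.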